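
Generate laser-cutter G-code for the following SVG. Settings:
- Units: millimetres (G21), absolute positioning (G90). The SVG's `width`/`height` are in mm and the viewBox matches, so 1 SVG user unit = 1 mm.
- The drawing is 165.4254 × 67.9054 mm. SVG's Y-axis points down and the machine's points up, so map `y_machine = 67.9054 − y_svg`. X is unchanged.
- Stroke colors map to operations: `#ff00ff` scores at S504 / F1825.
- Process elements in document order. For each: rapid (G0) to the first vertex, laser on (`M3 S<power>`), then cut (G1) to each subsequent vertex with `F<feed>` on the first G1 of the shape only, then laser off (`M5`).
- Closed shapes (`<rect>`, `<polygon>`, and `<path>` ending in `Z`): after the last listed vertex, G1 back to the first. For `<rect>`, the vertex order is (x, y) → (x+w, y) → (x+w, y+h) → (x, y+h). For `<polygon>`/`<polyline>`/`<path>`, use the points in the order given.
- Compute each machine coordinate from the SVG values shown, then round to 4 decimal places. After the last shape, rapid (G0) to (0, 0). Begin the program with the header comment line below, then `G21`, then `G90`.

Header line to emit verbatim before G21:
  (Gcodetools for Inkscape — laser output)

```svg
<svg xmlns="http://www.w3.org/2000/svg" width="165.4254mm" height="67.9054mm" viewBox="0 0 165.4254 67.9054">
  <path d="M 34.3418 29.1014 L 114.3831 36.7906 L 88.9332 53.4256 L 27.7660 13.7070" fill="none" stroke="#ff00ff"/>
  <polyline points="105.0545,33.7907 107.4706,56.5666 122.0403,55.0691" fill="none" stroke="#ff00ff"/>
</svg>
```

(Gcodetools for Inkscape — laser output)
G21
G90
G0 X34.3418 Y38.8040
M3 S504
G1 X114.3831 Y31.1148 F1825
G1 X88.9332 Y14.4798
G1 X27.7660 Y54.1984
M5
G0 X105.0545 Y34.1147
M3 S504
G1 X107.4706 Y11.3388 F1825
G1 X122.0403 Y12.8363
M5
G0 X0.0000 Y0.0000

Since the viewBox matches the mm dimensions, user units are millimetres directly. The only transform is the Y-flip y_m = 67.9054 − y_svg.

Shape 1 is a open polyline drawn with `<path>`. Its stroke #ff00ff means score at S504, F1825. After flipping Y the toolpath is (34.3418,38.8040) → (114.3831,31.1148) → (88.9332,14.4798) → (27.7660,54.1984).

Shape 2 is a open polyline drawn with `<polyline>`. Its stroke #ff00ff means score at S504, F1825. After flipping Y the toolpath is (105.0545,34.1147) → (107.4706,11.3388) → (122.0403,12.8363).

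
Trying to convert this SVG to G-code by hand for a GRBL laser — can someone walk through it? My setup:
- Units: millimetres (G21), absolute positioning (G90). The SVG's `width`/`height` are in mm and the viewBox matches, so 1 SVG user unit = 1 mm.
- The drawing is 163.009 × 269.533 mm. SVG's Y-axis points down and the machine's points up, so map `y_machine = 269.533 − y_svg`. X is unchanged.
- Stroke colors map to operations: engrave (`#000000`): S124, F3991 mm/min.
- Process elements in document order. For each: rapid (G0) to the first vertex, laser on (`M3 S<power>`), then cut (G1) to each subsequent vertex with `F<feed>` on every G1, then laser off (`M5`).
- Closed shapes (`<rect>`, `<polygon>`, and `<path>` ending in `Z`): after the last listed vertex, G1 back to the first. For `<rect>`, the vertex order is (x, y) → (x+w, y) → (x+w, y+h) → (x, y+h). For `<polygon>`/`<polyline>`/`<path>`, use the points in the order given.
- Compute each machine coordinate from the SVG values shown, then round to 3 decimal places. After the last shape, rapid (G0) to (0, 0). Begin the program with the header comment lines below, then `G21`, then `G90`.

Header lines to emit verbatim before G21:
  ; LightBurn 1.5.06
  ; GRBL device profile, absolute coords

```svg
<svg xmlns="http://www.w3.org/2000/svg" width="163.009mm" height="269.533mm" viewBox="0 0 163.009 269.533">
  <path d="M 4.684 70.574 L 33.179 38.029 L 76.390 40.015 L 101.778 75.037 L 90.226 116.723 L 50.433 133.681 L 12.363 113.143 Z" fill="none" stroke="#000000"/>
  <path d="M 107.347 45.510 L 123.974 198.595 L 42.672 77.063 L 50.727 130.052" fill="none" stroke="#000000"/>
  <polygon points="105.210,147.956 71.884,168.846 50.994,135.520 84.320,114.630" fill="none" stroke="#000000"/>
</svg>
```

; LightBurn 1.5.06
; GRBL device profile, absolute coords
G21
G90
G0 X4.684 Y198.959
M3 S124
G1 X33.179 Y231.504 F3991
G1 X76.390 Y229.518 F3991
G1 X101.778 Y194.496 F3991
G1 X90.226 Y152.810 F3991
G1 X50.433 Y135.852 F3991
G1 X12.363 Y156.390 F3991
G1 X4.684 Y198.959 F3991
M5
G0 X107.347 Y224.023
M3 S124
G1 X123.974 Y70.938 F3991
G1 X42.672 Y192.470 F3991
G1 X50.727 Y139.481 F3991
M5
G0 X105.210 Y121.577
M3 S124
G1 X71.884 Y100.687 F3991
G1 X50.994 Y134.013 F3991
G1 X84.320 Y154.903 F3991
G1 X105.210 Y121.577 F3991
M5
G0 X0.000 Y0.000

1 u = 1 mm; y_m = 269.533 − y.

[1] `<path>` regular polygon, #000000→engrave S124 F3991: (4.684,198.959) → (33.179,231.504) → (76.390,229.518) → (101.778,194.496) → (90.226,152.810) → (50.433,135.852) → (12.363,156.390) → (4.684,198.959) (closed)

[2] `<path>` open polyline, #000000→engrave S124 F3991: (107.347,224.023) → (123.974,70.938) → (42.672,192.470) → (50.727,139.481)

[3] `<polygon>` regular polygon, #000000→engrave S124 F3991: (105.210,121.577) → (71.884,100.687) → (50.994,134.013) → (84.320,154.903) → (105.210,121.577) (closed)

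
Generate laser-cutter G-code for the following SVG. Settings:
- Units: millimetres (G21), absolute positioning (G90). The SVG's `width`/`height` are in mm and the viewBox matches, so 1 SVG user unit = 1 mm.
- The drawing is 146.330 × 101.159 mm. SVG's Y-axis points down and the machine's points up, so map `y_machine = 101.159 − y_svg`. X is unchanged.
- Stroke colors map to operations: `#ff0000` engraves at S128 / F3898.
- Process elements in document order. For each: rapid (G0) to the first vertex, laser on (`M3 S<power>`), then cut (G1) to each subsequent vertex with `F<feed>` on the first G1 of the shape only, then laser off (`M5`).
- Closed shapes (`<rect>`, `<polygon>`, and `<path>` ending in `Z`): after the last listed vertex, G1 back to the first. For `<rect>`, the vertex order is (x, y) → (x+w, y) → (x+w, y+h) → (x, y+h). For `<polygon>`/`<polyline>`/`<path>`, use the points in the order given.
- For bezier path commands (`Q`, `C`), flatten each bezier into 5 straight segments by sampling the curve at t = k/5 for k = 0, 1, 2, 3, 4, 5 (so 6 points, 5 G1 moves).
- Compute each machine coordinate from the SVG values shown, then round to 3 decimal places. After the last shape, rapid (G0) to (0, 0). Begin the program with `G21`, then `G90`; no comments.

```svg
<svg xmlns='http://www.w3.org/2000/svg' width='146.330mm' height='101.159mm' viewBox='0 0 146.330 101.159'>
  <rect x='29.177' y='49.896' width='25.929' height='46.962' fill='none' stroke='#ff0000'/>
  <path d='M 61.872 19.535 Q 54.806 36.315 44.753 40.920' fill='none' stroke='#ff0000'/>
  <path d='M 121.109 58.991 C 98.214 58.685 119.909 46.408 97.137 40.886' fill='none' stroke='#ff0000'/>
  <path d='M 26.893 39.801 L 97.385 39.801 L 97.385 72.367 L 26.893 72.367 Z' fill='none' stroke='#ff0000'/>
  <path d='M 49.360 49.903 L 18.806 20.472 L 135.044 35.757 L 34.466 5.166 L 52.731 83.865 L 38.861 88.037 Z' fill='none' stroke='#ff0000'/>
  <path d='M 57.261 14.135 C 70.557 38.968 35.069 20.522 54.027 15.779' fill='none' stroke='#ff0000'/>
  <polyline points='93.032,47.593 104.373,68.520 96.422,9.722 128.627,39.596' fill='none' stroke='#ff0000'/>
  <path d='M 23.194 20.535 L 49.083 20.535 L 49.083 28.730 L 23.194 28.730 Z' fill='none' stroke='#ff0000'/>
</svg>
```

1 u = 1 mm; y_m = 101.159 − y.

[1] `<rect>` rectangle, #ff0000→engrave S128 F3898: (29.177,51.263) → (55.106,51.263) → (55.106,4.301) → (29.177,4.301) → (29.177,51.263) (closed)

[2] `<path>` quadratic bezier, #ff0000→engrave S128 F3898: (61.872,81.624) → (58.926,75.399) → (55.741,70.148) → (52.317,65.871) → (48.655,62.568) → (44.753,60.239)

[3] `<path>` cubic bezier, #ff0000→engrave S128 F3898: (121.109,42.168) → (112.010,43.638) → (109.339,47.083) → (108.819,51.603) → (106.177,56.299) → (97.137,60.273)

[4] `<path>` rectangle, #ff0000→engrave S128 F3898: (26.893,61.358) → (97.385,61.358) → (97.385,28.792) → (26.893,28.792) → (26.893,61.358) (closed)

[5] `<path>` closed polygon, #ff0000→engrave S128 F3898: (49.360,51.256) → (18.806,80.687) → (135.044,65.402) → (34.466,95.993) → (52.731,17.294) → (38.861,13.122) → (49.360,51.256) (closed)

[6] `<path>` cubic bezier, #ff0000→engrave S128 F3898: (57.261,87.024) → (60.210,76.862) → (56.407,74.351) → (50.805,76.758) → (48.360,81.346) → (54.027,85.380)

[7] `<polyline>` open polyline, #ff0000→engrave S128 F3898: (93.032,53.566) → (104.373,32.639) → (96.422,91.437) → (128.627,61.563)

[8] `<path>` rectangle, #ff0000→engrave S128 F3898: (23.194,80.624) → (49.083,80.624) → (49.083,72.429) → (23.194,72.429) → (23.194,80.624) (closed)

G21
G90
G0 X29.177 Y51.263
M3 S128
G1 X55.106 Y51.263 F3898
G1 X55.106 Y4.301
G1 X29.177 Y4.301
G1 X29.177 Y51.263
M5
G0 X61.872 Y81.624
M3 S128
G1 X58.926 Y75.399 F3898
G1 X55.741 Y70.148
G1 X52.317 Y65.871
G1 X48.655 Y62.568
G1 X44.753 Y60.239
M5
G0 X121.109 Y42.168
M3 S128
G1 X112.010 Y43.638 F3898
G1 X109.339 Y47.083
G1 X108.819 Y51.603
G1 X106.177 Y56.299
G1 X97.137 Y60.273
M5
G0 X26.893 Y61.358
M3 S128
G1 X97.385 Y61.358 F3898
G1 X97.385 Y28.792
G1 X26.893 Y28.792
G1 X26.893 Y61.358
M5
G0 X49.360 Y51.256
M3 S128
G1 X18.806 Y80.687 F3898
G1 X135.044 Y65.402
G1 X34.466 Y95.993
G1 X52.731 Y17.294
G1 X38.861 Y13.122
G1 X49.360 Y51.256
M5
G0 X57.261 Y87.024
M3 S128
G1 X60.210 Y76.862 F3898
G1 X56.407 Y74.351
G1 X50.805 Y76.758
G1 X48.360 Y81.346
G1 X54.027 Y85.380
M5
G0 X93.032 Y53.566
M3 S128
G1 X104.373 Y32.639 F3898
G1 X96.422 Y91.437
G1 X128.627 Y61.563
M5
G0 X23.194 Y80.624
M3 S128
G1 X49.083 Y80.624 F3898
G1 X49.083 Y72.429
G1 X23.194 Y72.429
G1 X23.194 Y80.624
M5
G0 X0.000 Y0.000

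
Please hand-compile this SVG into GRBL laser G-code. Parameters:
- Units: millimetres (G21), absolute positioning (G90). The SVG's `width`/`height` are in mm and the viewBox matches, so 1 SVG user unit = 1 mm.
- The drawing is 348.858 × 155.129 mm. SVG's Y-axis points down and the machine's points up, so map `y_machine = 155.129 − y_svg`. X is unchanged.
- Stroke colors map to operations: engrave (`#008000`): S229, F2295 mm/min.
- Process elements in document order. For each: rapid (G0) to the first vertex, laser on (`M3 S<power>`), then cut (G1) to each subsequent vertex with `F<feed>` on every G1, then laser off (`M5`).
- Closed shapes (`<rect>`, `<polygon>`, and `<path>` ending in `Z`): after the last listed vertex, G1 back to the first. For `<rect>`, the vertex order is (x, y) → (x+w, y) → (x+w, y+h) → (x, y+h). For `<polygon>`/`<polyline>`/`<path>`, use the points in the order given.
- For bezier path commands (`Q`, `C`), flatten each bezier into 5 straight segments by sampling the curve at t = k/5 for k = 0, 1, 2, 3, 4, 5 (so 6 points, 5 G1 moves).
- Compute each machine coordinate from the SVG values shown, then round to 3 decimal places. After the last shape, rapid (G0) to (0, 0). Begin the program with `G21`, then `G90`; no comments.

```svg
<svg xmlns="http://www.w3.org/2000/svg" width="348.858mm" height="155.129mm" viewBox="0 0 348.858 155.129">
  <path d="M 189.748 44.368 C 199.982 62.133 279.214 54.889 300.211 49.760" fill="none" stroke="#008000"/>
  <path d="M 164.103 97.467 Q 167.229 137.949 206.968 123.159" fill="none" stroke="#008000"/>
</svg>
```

Since the viewBox matches the mm dimensions, user units are millimetres directly. The only transform is the Y-flip y_m = 155.129 − y_svg.

Shape 1 is a cubic bezier drawn with `<path>`. Its stroke #008000 means engrave at S229, F2295. After flipping Y the toolpath is (189.748,110.761) → (203.150,102.886) → (227.005,99.711) → (255.205,99.935) → (281.642,102.255) → (300.211,105.369).

Shape 2 is a quadratic bezier drawn with `<path>`. Its stroke #008000 means engrave at S229, F2295. After flipping Y the toolpath is (164.103,57.662) → (166.818,43.680) → (172.462,34.120) → (181.035,28.982) → (192.537,28.265) → (206.968,31.970).

G21
G90
G0 X189.748 Y110.761
M3 S229
G1 X203.150 Y102.886 F2295
G1 X227.005 Y99.711 F2295
G1 X255.205 Y99.935 F2295
G1 X281.642 Y102.255 F2295
G1 X300.211 Y105.369 F2295
M5
G0 X164.103 Y57.662
M3 S229
G1 X166.818 Y43.680 F2295
G1 X172.462 Y34.120 F2295
G1 X181.035 Y28.982 F2295
G1 X192.537 Y28.265 F2295
G1 X206.968 Y31.970 F2295
M5
G0 X0.000 Y0.000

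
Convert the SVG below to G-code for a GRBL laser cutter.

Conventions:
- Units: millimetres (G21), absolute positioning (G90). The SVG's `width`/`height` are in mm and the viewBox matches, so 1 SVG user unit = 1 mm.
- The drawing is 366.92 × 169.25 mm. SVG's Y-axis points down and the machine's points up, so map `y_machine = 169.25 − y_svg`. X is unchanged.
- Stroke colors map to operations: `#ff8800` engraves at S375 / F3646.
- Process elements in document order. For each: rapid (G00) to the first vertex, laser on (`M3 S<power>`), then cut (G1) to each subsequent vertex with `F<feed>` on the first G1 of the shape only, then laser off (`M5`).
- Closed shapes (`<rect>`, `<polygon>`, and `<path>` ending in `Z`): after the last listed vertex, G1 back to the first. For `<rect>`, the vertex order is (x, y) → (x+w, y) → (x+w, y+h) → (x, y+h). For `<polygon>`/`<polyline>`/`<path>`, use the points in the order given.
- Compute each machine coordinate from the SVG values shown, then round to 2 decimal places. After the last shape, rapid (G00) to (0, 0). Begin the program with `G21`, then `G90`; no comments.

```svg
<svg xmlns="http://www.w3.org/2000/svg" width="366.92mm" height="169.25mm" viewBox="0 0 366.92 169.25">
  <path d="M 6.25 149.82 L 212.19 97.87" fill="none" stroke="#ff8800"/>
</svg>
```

Since the viewBox matches the mm dimensions, user units are millimetres directly. The only transform is the Y-flip y_m = 169.25 − y_svg.

Shape 1 is a line segment drawn with `<path>`. Its stroke #ff8800 means engrave at S375, F3646. After flipping Y the toolpath is (6.25,19.43) → (212.19,71.38).

G21
G90
G00 X6.25 Y19.43
M3 S375
G1 X212.19 Y71.38 F3646
M5
G00 X0.00 Y0.00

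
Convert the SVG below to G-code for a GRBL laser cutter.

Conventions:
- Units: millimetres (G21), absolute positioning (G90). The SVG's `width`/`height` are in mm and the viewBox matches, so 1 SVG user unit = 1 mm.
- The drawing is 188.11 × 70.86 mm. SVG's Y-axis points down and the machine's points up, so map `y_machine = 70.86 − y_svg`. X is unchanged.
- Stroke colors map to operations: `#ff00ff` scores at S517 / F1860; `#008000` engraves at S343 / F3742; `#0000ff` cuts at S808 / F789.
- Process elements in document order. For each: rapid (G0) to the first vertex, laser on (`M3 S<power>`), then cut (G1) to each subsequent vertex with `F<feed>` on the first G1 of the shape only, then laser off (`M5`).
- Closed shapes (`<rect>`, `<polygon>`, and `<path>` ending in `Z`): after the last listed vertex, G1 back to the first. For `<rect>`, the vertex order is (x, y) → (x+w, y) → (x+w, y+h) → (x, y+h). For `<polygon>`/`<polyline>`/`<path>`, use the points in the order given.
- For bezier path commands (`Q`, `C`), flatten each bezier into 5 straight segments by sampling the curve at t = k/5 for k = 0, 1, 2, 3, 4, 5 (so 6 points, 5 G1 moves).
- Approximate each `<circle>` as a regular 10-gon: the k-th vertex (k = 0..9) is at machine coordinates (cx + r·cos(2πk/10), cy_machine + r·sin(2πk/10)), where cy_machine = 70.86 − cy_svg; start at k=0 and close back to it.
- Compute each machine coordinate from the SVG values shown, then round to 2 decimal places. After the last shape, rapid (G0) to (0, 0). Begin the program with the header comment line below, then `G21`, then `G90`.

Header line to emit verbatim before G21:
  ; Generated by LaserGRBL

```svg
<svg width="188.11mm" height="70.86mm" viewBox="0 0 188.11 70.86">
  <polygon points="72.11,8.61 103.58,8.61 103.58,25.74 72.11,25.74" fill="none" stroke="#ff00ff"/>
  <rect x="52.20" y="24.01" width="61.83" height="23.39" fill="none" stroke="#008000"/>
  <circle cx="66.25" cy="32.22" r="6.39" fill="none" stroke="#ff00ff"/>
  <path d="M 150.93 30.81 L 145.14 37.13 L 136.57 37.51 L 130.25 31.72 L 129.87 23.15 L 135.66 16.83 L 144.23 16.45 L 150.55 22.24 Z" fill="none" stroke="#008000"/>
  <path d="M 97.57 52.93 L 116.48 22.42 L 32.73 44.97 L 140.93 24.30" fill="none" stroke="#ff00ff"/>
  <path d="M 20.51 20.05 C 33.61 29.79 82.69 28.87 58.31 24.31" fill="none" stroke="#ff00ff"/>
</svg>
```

Since the viewBox matches the mm dimensions, user units are millimetres directly. The only transform is the Y-flip y_m = 70.86 − y_svg.

Shape 1 is a rectangle drawn with `<polygon>`. Its stroke #ff00ff means score at S517, F1860. After flipping Y the toolpath is (72.11,62.25) → (103.58,62.25) → (103.58,45.12) → (72.11,45.12) → (72.11,62.25), returning to the start.

Shape 2 is a rectangle drawn with `<rect>`. Its stroke #008000 means engrave at S343, F3742. After flipping Y the toolpath is (52.20,46.85) → (114.03,46.85) → (114.03,23.46) → (52.20,23.46) → (52.20,46.85), returning to the start.

Shape 3 is a circle drawn with `<circle>`. Its stroke #ff00ff means score at S517, F1860. After flipping Y the toolpath is (72.64,38.64) → (71.42,42.40) → (68.22,44.72) → (64.28,44.72) → (61.08,42.40) → (59.86,38.64) → (61.08,34.88) → (64.28,32.56) → (68.22,32.56) → (71.42,34.88) → (72.64,38.64), returning to the start.

Shape 4 is a regular polygon drawn with `<path>`. Its stroke #008000 means engrave at S343, F3742. After flipping Y the toolpath is (150.93,40.05) → (145.14,33.73) → (136.57,33.35) → (130.25,39.14) → (129.87,47.71) → (135.66,54.03) → (144.23,54.41) → (150.55,48.62) → (150.93,40.05), returning to the start.

Shape 5 is a open polyline drawn with `<path>`. Its stroke #ff00ff means score at S517, F1860. After flipping Y the toolpath is (97.57,17.93) → (116.48,48.44) → (32.73,25.89) → (140.93,46.56).

Shape 6 is a cubic bezier drawn with `<path>`. Its stroke #ff00ff means score at S517, F1860. After flipping Y the toolpath is (20.51,50.81) → (31.81,46.19) → (46.50,43.79) → (59.31,43.27) → (65.00,44.31) → (58.31,46.55).

; Generated by LaserGRBL
G21
G90
G0 X72.11 Y62.25
M3 S517
G1 X103.58 Y62.25 F1860
G1 X103.58 Y45.12
G1 X72.11 Y45.12
G1 X72.11 Y62.25
M5
G0 X52.20 Y46.85
M3 S343
G1 X114.03 Y46.85 F3742
G1 X114.03 Y23.46
G1 X52.20 Y23.46
G1 X52.20 Y46.85
M5
G0 X72.64 Y38.64
M3 S517
G1 X71.42 Y42.40 F1860
G1 X68.22 Y44.72
G1 X64.28 Y44.72
G1 X61.08 Y42.40
G1 X59.86 Y38.64
G1 X61.08 Y34.88
G1 X64.28 Y32.56
G1 X68.22 Y32.56
G1 X71.42 Y34.88
G1 X72.64 Y38.64
M5
G0 X150.93 Y40.05
M3 S343
G1 X145.14 Y33.73 F3742
G1 X136.57 Y33.35
G1 X130.25 Y39.14
G1 X129.87 Y47.71
G1 X135.66 Y54.03
G1 X144.23 Y54.41
G1 X150.55 Y48.62
G1 X150.93 Y40.05
M5
G0 X97.57 Y17.93
M3 S517
G1 X116.48 Y48.44 F1860
G1 X32.73 Y25.89
G1 X140.93 Y46.56
M5
G0 X20.51 Y50.81
M3 S517
G1 X31.81 Y46.19 F1860
G1 X46.50 Y43.79
G1 X59.31 Y43.27
G1 X65.00 Y44.31
G1 X58.31 Y46.55
M5
G0 X0.00 Y0.00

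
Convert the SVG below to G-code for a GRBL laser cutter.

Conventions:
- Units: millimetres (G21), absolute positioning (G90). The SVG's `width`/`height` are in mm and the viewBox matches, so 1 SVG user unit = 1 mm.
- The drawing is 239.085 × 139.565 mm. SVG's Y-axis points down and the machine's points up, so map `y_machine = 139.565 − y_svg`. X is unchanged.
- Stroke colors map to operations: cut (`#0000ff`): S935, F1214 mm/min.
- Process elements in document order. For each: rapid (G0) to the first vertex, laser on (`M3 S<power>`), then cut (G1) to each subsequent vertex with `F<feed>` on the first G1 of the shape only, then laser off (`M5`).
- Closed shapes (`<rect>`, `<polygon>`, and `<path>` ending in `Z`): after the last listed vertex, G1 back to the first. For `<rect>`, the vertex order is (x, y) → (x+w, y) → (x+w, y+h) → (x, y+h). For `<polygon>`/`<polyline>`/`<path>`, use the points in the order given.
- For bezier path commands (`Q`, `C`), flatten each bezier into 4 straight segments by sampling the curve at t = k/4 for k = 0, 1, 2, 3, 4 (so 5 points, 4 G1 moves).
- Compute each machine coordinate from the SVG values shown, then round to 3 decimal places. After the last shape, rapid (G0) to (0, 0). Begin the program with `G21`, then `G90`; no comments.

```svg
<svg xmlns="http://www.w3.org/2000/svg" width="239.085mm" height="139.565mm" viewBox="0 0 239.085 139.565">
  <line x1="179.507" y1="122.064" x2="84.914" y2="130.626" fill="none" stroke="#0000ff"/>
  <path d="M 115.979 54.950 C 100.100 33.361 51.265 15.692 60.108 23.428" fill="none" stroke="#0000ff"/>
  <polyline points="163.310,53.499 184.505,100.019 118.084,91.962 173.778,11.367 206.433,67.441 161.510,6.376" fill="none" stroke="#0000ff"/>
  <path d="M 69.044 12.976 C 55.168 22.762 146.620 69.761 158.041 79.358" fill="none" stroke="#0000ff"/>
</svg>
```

viewBox `0 0 239.085 139.565` with mm width/height → 1 unit = 1 mm. Flip: y_m = 139.565 − y_svg.

**Shape 1** — `<line>` line segment, stroke `#0000ff` → cut (S935, F1214). Machine vertices: (179.507,17.501) → (84.914,8.939). Open path.

**Shape 2** — `<path>` cubic bezier, stroke `#0000ff` → cut (S935, F1214). Control points (SVG): P0=(115.979,54.950), P1=(100.100,33.361), P2=(51.265,15.692), P3=(60.108,23.428); sampled at t=k/4. Machine vertices: (115.979,84.615) → (99.307,99.736) → (78.773,111.373) → (62.874,117.511) → (60.108,116.137). Open path.

**Shape 3** — `<polyline>` open polyline, stroke `#0000ff` → cut (S935, F1214). Machine vertices: (163.310,86.066) → (184.505,39.546) → (118.084,47.603) → (173.778,128.198) → (206.433,72.124) → (161.510,133.189). Open path.

**Shape 4** — `<path>` cubic bezier, stroke `#0000ff` → cut (S935, F1214). Control points (SVG): P0=(69.044,12.976), P1=(55.168,22.762), P2=(146.620,69.761), P3=(158.041,79.358); sampled at t=k/4. Machine vertices: (69.044,126.589) → (75.490,113.438) → (104.056,93.327) → (137.366,73.252) → (158.041,60.207). Open path.

G21
G90
G0 X179.507 Y17.501
M3 S935
G1 X84.914 Y8.939 F1214
M5
G0 X115.979 Y84.615
M3 S935
G1 X99.307 Y99.736 F1214
G1 X78.773 Y111.373
G1 X62.874 Y117.511
G1 X60.108 Y116.137
M5
G0 X163.310 Y86.066
M3 S935
G1 X184.505 Y39.546 F1214
G1 X118.084 Y47.603
G1 X173.778 Y128.198
G1 X206.433 Y72.124
G1 X161.510 Y133.189
M5
G0 X69.044 Y126.589
M3 S935
G1 X75.490 Y113.438 F1214
G1 X104.056 Y93.327
G1 X137.366 Y73.252
G1 X158.041 Y60.207
M5
G0 X0.000 Y0.000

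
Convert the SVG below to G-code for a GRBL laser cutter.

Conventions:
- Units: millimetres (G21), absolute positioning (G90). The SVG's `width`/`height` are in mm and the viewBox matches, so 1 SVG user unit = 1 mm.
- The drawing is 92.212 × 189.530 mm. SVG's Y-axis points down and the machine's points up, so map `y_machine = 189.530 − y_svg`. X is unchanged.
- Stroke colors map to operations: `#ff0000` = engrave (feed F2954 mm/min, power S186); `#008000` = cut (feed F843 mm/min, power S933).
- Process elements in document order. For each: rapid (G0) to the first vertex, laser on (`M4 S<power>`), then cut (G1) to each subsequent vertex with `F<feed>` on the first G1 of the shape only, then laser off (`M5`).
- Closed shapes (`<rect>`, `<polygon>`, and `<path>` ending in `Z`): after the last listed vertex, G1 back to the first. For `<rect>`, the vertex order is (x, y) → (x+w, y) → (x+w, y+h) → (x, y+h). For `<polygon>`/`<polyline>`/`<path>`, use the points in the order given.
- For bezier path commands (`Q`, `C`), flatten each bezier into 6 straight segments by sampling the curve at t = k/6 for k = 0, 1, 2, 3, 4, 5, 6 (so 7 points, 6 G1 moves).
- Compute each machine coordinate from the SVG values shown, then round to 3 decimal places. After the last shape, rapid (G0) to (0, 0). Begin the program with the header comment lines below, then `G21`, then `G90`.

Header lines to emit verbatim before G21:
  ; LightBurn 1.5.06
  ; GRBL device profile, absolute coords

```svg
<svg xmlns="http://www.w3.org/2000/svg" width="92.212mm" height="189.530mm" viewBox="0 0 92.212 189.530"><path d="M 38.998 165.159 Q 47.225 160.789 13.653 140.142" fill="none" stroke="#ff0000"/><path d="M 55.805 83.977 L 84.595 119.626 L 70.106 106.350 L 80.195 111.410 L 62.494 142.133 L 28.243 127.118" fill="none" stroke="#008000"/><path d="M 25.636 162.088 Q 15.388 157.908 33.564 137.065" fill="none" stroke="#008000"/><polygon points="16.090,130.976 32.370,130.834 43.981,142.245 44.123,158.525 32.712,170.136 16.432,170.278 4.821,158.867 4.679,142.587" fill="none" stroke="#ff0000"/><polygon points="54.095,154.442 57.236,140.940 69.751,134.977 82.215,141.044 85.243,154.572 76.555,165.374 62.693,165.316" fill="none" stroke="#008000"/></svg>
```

Since the viewBox matches the mm dimensions, user units are millimetres directly. The only transform is the Y-flip y_m = 189.530 − y_svg.

Shape 1 is a quadratic bezier drawn with `<path>`. Its stroke #ff0000 means engrave at S186, F2954. After flipping Y the toolpath is (38.998,24.371) → (40.579,26.280) → (39.838,29.093) → (36.775,32.810) → (31.390,37.432) → (23.683,42.958) → (13.653,49.388).

Shape 2 is a open polyline drawn with `<path>`. Its stroke #008000 means cut at S933, F843. After flipping Y the toolpath is (55.805,105.553) → (84.595,69.904) → (70.106,83.180) → (80.195,78.120) → (62.494,47.397) → (28.243,62.412).

Shape 3 is a quadratic bezier drawn with `<path>`. Its stroke #008000 means cut at S933, F843. After flipping Y the toolpath is (25.636,27.442) → (23.010,29.298) → (21.962,32.080) → (22.494,35.788) → (24.605,40.421) → (28.295,45.980) → (33.564,52.465).

Shape 4 is a regular polygon drawn with `<polygon>`. Its stroke #ff0000 means engrave at S186, F2954. After flipping Y the toolpath is (16.090,58.554) → (32.370,58.696) → (43.981,47.285) → (44.123,31.005) → (32.712,19.394) → (16.432,19.252) → (4.821,30.663) → (4.679,46.943) → (16.090,58.554), returning to the start.

Shape 5 is a regular polygon drawn with `<polygon>`. Its stroke #008000 means cut at S933, F843. After flipping Y the toolpath is (54.095,35.088) → (57.236,48.590) → (69.751,54.553) → (82.215,48.486) → (85.243,34.958) → (76.555,24.156) → (62.693,24.214) → (54.095,35.088), returning to the start.

; LightBurn 1.5.06
; GRBL device profile, absolute coords
G21
G90
G0 X38.998 Y24.371
M4 S186
G1 X40.579 Y26.280 F2954
G1 X39.838 Y29.093
G1 X36.775 Y32.810
G1 X31.390 Y37.432
G1 X23.683 Y42.958
G1 X13.653 Y49.388
M5
G0 X55.805 Y105.553
M4 S933
G1 X84.595 Y69.904 F843
G1 X70.106 Y83.180
G1 X80.195 Y78.120
G1 X62.494 Y47.397
G1 X28.243 Y62.412
M5
G0 X25.636 Y27.442
M4 S933
G1 X23.010 Y29.298 F843
G1 X21.962 Y32.080
G1 X22.494 Y35.788
G1 X24.605 Y40.421
G1 X28.295 Y45.980
G1 X33.564 Y52.465
M5
G0 X16.090 Y58.554
M4 S186
G1 X32.370 Y58.696 F2954
G1 X43.981 Y47.285
G1 X44.123 Y31.005
G1 X32.712 Y19.394
G1 X16.432 Y19.252
G1 X4.821 Y30.663
G1 X4.679 Y46.943
G1 X16.090 Y58.554
M5
G0 X54.095 Y35.088
M4 S933
G1 X57.236 Y48.590 F843
G1 X69.751 Y54.553
G1 X82.215 Y48.486
G1 X85.243 Y34.958
G1 X76.555 Y24.156
G1 X62.693 Y24.214
G1 X54.095 Y35.088
M5
G0 X0.000 Y0.000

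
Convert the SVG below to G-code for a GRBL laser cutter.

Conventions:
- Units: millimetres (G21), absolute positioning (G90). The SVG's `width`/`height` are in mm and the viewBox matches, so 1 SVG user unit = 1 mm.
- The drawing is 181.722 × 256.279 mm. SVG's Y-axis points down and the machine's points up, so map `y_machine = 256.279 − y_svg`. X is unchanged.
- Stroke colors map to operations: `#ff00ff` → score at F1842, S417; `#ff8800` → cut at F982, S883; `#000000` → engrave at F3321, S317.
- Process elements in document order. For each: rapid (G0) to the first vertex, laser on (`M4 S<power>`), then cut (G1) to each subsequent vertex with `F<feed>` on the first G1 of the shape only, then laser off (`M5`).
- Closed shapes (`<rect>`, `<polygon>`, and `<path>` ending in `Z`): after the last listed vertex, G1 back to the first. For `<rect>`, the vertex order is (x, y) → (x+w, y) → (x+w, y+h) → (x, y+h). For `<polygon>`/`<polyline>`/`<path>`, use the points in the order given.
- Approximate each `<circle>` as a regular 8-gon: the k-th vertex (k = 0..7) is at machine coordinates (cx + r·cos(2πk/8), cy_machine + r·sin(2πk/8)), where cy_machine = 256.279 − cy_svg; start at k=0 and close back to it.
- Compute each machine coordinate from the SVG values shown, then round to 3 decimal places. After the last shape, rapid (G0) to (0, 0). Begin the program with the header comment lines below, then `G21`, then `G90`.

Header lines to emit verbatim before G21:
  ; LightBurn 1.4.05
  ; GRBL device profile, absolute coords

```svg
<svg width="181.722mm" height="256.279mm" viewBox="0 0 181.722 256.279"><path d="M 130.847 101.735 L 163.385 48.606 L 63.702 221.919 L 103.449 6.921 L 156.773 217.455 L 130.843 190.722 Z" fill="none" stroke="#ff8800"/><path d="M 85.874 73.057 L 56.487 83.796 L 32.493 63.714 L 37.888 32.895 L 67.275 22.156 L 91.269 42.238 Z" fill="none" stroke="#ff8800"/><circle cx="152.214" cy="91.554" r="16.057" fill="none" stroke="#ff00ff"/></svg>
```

1 u = 1 mm; y_m = 256.279 − y.

[1] `<path>` closed polygon, #ff8800→cut S883 F982: (130.847,154.544) → (163.385,207.673) → (63.702,34.360) → (103.449,249.358) → (156.773,38.824) → (130.843,65.557) → (130.847,154.544) (closed)

[2] `<path>` regular polygon, #ff8800→cut S883 F982: (85.874,183.222) → (56.487,172.483) → (32.493,192.565) → (37.888,223.384) → (67.275,234.123) → (91.269,214.041) → (85.874,183.222) (closed)

[3] `<circle>` circle, #ff00ff→score S417 F1842: (168.271,164.725) → (163.568,176.079) → (152.214,180.782) → (140.860,176.079) → (136.157,164.725) → (140.860,153.371) → (152.214,148.668) → (163.568,153.371) → (168.271,164.725) (closed)

; LightBurn 1.4.05
; GRBL device profile, absolute coords
G21
G90
G0 X130.847 Y154.544
M4 S883
G1 X163.385 Y207.673 F982
G1 X63.702 Y34.360
G1 X103.449 Y249.358
G1 X156.773 Y38.824
G1 X130.843 Y65.557
G1 X130.847 Y154.544
M5
G0 X85.874 Y183.222
M4 S883
G1 X56.487 Y172.483 F982
G1 X32.493 Y192.565
G1 X37.888 Y223.384
G1 X67.275 Y234.123
G1 X91.269 Y214.041
G1 X85.874 Y183.222
M5
G0 X168.271 Y164.725
M4 S417
G1 X163.568 Y176.079 F1842
G1 X152.214 Y180.782
G1 X140.860 Y176.079
G1 X136.157 Y164.725
G1 X140.860 Y153.371
G1 X152.214 Y148.668
G1 X163.568 Y153.371
G1 X168.271 Y164.725
M5
G0 X0.000 Y0.000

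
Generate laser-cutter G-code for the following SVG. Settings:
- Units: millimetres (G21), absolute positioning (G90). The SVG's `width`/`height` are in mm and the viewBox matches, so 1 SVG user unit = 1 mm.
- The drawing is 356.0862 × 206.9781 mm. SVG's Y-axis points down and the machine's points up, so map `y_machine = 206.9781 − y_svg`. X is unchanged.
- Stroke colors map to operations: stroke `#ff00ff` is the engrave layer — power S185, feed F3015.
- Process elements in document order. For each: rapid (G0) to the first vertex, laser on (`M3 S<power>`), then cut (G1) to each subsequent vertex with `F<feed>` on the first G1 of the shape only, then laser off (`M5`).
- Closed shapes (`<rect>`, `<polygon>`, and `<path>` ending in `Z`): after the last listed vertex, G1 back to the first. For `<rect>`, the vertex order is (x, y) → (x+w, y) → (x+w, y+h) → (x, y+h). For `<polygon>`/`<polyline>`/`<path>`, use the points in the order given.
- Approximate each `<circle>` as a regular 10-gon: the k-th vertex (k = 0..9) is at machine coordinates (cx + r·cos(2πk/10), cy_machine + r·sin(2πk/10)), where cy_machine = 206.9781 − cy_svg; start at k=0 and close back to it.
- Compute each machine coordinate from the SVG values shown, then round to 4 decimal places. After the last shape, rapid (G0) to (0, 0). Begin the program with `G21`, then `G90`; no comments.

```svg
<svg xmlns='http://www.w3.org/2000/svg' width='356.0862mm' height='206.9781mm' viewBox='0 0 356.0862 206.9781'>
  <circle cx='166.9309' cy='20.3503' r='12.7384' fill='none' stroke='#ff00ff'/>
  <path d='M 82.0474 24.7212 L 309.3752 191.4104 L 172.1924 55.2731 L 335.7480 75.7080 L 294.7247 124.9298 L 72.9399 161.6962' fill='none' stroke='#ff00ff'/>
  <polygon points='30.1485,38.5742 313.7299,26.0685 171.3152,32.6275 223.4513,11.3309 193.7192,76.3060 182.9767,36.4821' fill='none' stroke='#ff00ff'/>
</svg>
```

G21
G90
G0 X179.6693 Y186.6278
M3 S185
G1 X177.2365 Y194.1152 F3015
G1 X170.8673 Y198.7427
G1 X162.9945 Y198.7427
G1 X156.6253 Y194.1152
G1 X154.1925 Y186.6278
G1 X156.6253 Y179.1404
G1 X162.9945 Y174.5129
G1 X170.8673 Y174.5129
G1 X177.2365 Y179.1404
G1 X179.6693 Y186.6278
M5
G0 X82.0474 Y182.2569
M3 S185
G1 X309.3752 Y15.5677 F3015
G1 X172.1924 Y151.7050
G1 X335.7480 Y131.2701
G1 X294.7247 Y82.0483
G1 X72.9399 Y45.2819
M5
G0 X30.1485 Y168.4039
M3 S185
G1 X313.7299 Y180.9096 F3015
G1 X171.3152 Y174.3506
G1 X223.4513 Y195.6472
G1 X193.7192 Y130.6721
G1 X182.9767 Y170.4960
G1 X30.1485 Y168.4039
M5
G0 X0.0000 Y0.0000

viewBox `0 0 356.0862 206.9781` with mm width/height → 1 unit = 1 mm. Flip: y_m = 206.9781 − y_svg.

**Shape 1** — `<circle>` circle, stroke `#ff00ff` → engrave (S185, F3015). Machine vertices: (179.6693,186.6278) → (177.2365,194.1152) → (170.8673,198.7427) → (162.9945,198.7427) → (156.6253,194.1152) → (154.1925,186.6278) → (156.6253,179.1404) → (162.9945,174.5129) → (170.8673,174.5129) → (177.2365,179.1404) → (179.6693,186.6278). Closed: final G1 returns to the first vertex.

**Shape 2** — `<path>` open polyline, stroke `#ff00ff` → engrave (S185, F3015). Machine vertices: (82.0474,182.2569) → (309.3752,15.5677) → (172.1924,151.7050) → (335.7480,131.2701) → (294.7247,82.0483) → (72.9399,45.2819). Open path.

**Shape 3** — `<polygon>` closed polygon, stroke `#ff00ff` → engrave (S185, F3015). Machine vertices: (30.1485,168.4039) → (313.7299,180.9096) → (171.3152,174.3506) → (223.4513,195.6472) → (193.7192,130.6721) → (182.9767,170.4960) → (30.1485,168.4039). Closed: final G1 returns to the first vertex.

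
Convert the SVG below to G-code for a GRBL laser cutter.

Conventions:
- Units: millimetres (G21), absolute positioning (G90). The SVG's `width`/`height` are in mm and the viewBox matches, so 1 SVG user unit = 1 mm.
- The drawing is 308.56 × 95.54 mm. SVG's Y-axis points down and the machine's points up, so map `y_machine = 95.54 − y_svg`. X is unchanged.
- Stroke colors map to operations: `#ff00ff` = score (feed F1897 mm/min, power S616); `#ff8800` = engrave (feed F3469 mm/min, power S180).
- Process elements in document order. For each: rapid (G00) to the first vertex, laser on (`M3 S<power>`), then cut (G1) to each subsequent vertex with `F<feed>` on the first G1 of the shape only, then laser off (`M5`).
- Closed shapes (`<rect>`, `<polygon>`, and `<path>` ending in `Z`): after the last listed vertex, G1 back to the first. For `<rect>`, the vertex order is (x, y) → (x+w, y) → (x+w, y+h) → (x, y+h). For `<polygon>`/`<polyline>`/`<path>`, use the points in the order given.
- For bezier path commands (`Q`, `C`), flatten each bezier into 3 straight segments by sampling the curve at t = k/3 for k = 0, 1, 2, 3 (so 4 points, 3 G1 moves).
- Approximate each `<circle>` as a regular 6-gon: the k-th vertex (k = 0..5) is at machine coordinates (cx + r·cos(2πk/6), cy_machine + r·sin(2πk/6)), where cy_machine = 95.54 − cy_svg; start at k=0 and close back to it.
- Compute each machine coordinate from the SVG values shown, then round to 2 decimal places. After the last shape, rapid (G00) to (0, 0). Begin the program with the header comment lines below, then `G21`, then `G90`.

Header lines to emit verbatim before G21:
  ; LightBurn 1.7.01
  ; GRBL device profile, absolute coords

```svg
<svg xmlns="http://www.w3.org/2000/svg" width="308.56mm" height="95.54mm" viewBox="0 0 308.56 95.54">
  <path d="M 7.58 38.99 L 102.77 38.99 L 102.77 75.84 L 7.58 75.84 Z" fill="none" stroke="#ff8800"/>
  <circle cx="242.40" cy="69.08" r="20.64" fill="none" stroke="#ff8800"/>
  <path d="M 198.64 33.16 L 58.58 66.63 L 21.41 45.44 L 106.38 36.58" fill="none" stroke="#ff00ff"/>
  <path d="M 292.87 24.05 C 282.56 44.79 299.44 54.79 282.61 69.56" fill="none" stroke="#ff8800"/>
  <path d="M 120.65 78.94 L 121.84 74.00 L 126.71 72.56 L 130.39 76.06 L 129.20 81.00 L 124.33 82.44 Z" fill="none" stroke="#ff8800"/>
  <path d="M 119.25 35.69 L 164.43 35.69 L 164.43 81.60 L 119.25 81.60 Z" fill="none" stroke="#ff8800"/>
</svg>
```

; LightBurn 1.7.01
; GRBL device profile, absolute coords
G21
G90
G00 X7.58 Y56.55
M3 S180
G1 X102.77 Y56.55 F3469
G1 X102.77 Y19.70
G1 X7.58 Y19.70
G1 X7.58 Y56.55
M5
G00 X263.04 Y26.46
M3 S180
G1 X252.72 Y44.33 F3469
G1 X232.08 Y44.33
G1 X221.76 Y26.46
G1 X232.08 Y8.59
G1 X252.72 Y8.59
G1 X263.04 Y26.46
M5
G00 X198.64 Y62.38
M3 S616
G1 X58.58 Y28.91 F1897
G1 X21.41 Y50.10
G1 X106.38 Y58.96
M5
G00 X292.87 Y71.49
M3 S180
G1 X289.37 Y53.76 F3469
G1 X290.46 Y39.73
G1 X282.61 Y25.98
M5
G00 X120.65 Y16.60
M3 S180
G1 X121.84 Y21.54 F3469
G1 X126.71 Y22.98
G1 X130.39 Y19.48
G1 X129.20 Y14.54
G1 X124.33 Y13.10
G1 X120.65 Y16.60
M5
G00 X119.25 Y59.85
M3 S180
G1 X164.43 Y59.85 F3469
G1 X164.43 Y13.94
G1 X119.25 Y13.94
G1 X119.25 Y59.85
M5
G00 X0.00 Y0.00

viewBox `0 0 308.56 95.54` with mm width/height → 1 unit = 1 mm. Flip: y_m = 95.54 − y_svg.

**Shape 1** — `<path>` rectangle, stroke `#ff8800` → engrave (S180, F3469). Machine vertices: (7.58,56.55) → (102.77,56.55) → (102.77,19.70) → (7.58,19.70) → (7.58,56.55). Closed: final G1 returns to the first vertex.

**Shape 2** — `<circle>` circle, stroke `#ff8800` → engrave (S180, F3469). Machine vertices: (263.04,26.46) → (252.72,44.33) → (232.08,44.33) → (221.76,26.46) → (232.08,8.59) → (252.72,8.59) → (263.04,26.46). Closed: final G1 returns to the first vertex.

**Shape 3** — `<path>` open polyline, stroke `#ff00ff` → score (S616, F1897). Machine vertices: (198.64,62.38) → (58.58,28.91) → (21.41,50.10) → (106.38,58.96). Open path.

**Shape 4** — `<path>` cubic bezier, stroke `#ff8800` → engrave (S180, F3469). Control points (SVG): P0=(292.87,24.05), P1=(282.56,44.79), P2=(299.44,54.79), P3=(282.61,69.56); sampled at t=k/3. Machine vertices: (292.87,71.49) → (289.37,53.76) → (290.46,39.73) → (282.61,25.98). Open path.

**Shape 5** — `<path>` regular polygon, stroke `#ff8800` → engrave (S180, F3469). Machine vertices: (120.65,16.60) → (121.84,21.54) → (126.71,22.98) → (130.39,19.48) → (129.20,14.54) → (124.33,13.10) → (120.65,16.60). Closed: final G1 returns to the first vertex.

**Shape 6** — `<path>` rectangle, stroke `#ff8800` → engrave (S180, F3469). Machine vertices: (119.25,59.85) → (164.43,59.85) → (164.43,13.94) → (119.25,13.94) → (119.25,59.85). Closed: final G1 returns to the first vertex.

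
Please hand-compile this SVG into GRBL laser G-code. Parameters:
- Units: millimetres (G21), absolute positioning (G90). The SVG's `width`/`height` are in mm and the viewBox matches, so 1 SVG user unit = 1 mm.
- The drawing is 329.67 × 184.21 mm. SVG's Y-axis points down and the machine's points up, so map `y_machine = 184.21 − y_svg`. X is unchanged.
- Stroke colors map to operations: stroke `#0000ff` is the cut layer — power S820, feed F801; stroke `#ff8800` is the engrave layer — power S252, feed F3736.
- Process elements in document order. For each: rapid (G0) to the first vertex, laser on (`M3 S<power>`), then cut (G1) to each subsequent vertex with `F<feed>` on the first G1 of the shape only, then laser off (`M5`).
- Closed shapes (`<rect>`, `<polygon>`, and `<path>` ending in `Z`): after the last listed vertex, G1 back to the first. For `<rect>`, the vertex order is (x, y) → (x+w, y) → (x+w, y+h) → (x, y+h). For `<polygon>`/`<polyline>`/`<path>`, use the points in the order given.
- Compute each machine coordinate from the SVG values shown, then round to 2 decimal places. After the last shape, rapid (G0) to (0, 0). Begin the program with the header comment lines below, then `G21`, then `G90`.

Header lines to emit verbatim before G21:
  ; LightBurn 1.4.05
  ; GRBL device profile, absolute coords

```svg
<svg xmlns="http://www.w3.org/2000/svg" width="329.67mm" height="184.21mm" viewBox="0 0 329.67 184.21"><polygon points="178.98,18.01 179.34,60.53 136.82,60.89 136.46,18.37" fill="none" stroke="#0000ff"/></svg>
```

; LightBurn 1.4.05
; GRBL device profile, absolute coords
G21
G90
G0 X178.98 Y166.20
M3 S820
G1 X179.34 Y123.68 F801
G1 X136.82 Y123.32
G1 X136.46 Y165.84
G1 X178.98 Y166.20
M5
G0 X0.00 Y0.00

Since the viewBox matches the mm dimensions, user units are millimetres directly. The only transform is the Y-flip y_m = 184.21 − y_svg.

Shape 1 is a regular polygon drawn with `<polygon>`. Its stroke #0000ff means cut at S820, F801. After flipping Y the toolpath is (178.98,166.20) → (179.34,123.68) → (136.82,123.32) → (136.46,165.84) → (178.98,166.20), returning to the start.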